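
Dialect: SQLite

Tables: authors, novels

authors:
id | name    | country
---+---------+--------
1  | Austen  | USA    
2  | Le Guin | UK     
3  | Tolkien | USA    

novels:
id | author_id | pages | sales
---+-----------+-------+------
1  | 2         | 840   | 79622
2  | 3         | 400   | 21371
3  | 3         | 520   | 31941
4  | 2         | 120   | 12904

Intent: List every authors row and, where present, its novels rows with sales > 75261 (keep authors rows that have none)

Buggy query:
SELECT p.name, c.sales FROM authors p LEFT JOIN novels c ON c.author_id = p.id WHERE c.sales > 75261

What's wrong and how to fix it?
Bug: Filtering c.sales in WHERE discards the NULL rows produced by LEFT JOIN, turning it into an inner join

Fix: Move the right-table condition into the ON clause so unmatched parents are kept

Corrected query:
SELECT p.name, c.sales FROM authors p LEFT JOIN novels c ON c.author_id = p.id AND c.sales > 75261

Result:
name    | sales
--------+------
Austen  | NULL 
Le Guin | 79622
Tolkien | NULL 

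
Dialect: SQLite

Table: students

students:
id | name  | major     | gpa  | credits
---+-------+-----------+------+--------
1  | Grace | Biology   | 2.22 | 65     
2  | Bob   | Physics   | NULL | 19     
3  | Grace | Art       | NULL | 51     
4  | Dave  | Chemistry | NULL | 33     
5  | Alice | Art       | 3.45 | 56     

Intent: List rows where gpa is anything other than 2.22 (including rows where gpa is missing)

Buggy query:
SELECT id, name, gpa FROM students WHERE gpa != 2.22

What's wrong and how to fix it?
Bug: 'gpa != 2.22' is unknown when gpa is NULL, so NULL rows are silently excluded

Fix: Add an explicit OR gpa IS NULL to include the missing-value rows

Corrected query:
SELECT id, name, gpa FROM students WHERE gpa != 2.22 OR gpa IS NULL

Result:
id | name  | gpa 
---+-------+-----
2  | Bob   | NULL
3  | Grace | NULL
4  | Dave  | NULL
5  | Alice | 3.45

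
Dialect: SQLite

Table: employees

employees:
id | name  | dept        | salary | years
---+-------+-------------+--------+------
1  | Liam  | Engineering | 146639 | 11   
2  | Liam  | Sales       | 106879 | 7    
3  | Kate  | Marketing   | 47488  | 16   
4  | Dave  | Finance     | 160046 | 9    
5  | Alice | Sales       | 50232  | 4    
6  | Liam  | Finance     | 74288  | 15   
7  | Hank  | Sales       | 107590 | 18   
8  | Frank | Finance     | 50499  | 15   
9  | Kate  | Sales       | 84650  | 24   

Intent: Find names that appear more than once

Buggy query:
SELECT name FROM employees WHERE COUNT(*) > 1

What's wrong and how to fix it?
Bug: COUNT(*) is an aggregate and cannot be used in WHERE

Fix: Group first, then use HAVING for the count condition

Corrected query:
SELECT name FROM employees GROUP BY name HAVING COUNT(*) > 1

Result:
name
----
Kate
Liam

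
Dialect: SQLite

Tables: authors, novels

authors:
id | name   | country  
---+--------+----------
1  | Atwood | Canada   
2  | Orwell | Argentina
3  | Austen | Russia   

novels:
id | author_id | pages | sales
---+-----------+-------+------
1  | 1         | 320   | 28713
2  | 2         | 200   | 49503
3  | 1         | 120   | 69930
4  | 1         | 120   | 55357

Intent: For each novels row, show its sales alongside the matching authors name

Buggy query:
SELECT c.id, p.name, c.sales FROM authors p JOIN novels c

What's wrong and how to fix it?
Bug: Missing join condition: each novels row is matched to all authors rows instead of just its own

Fix: Specify the join condition linking the foreign key to the parent id

Corrected query:
SELECT c.id, p.name, c.sales FROM authors p JOIN novels c ON c.author_id = p.id

Result:
id | name   | sales
---+--------+------
1  | Atwood | 28713
2  | Orwell | 49503
3  | Atwood | 69930
4  | Atwood | 55357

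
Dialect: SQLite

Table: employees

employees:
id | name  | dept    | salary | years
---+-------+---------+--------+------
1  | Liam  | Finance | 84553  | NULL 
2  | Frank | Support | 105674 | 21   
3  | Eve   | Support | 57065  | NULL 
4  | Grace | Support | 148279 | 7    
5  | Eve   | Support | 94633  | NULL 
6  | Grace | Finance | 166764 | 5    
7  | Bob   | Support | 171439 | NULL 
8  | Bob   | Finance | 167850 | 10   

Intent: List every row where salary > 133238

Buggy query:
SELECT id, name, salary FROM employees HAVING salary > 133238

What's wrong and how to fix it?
Bug: HAVING filters the output of aggregation, but this query has no GROUP BY and no aggregate functions, so SQLite rejects it (HAVING clause on a non-aggregate query); the condition here is per row

Fix: Use WHERE for row-level filtering

Corrected query:
SELECT id, name, salary FROM employees WHERE salary > 133238

Result:
id | name  | salary
---+-------+-------
4  | Grace | 148279
6  | Grace | 166764
7  | Bob   | 171439
8  | Bob   | 167850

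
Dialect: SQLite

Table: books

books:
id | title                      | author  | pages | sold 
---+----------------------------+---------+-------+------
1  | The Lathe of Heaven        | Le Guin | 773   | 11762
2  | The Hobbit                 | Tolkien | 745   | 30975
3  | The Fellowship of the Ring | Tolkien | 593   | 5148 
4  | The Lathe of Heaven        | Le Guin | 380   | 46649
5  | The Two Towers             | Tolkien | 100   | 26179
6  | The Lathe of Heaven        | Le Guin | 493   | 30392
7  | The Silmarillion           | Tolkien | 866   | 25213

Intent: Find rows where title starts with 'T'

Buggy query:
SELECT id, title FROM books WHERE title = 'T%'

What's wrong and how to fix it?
Bug: '=' compares the literal string including the % character; pattern matching needs LIKE

Fix: Replace '=' with LIKE so 'T%' is treated as a pattern

Corrected query:
SELECT id, title FROM books WHERE title LIKE 'T%'

Result:
id | title                     
---+---------------------------
1  | The Lathe of Heaven       
2  | The Hobbit                
3  | The Fellowship of the Ring
4  | The Lathe of Heaven       
5  | The Two Towers            
6  | The Lathe of Heaven       
7  | The Silmarillion          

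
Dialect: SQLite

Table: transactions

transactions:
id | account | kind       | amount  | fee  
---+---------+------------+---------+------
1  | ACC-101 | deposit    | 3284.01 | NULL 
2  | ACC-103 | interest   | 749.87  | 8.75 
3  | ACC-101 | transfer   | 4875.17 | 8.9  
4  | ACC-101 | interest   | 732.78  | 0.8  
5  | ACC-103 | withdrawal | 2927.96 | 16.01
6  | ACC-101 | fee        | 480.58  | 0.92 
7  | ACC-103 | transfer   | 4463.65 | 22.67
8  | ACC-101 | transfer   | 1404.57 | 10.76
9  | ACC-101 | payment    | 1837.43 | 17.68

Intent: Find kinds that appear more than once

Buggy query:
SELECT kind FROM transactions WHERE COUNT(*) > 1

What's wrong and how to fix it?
Bug: WHERE can't reference COUNT(*); aggregates are computed after WHERE

Fix: Group first, then use HAVING for the count condition

Corrected query:
SELECT kind FROM transactions GROUP BY kind HAVING COUNT(*) > 1

Result:
kind    
--------
interest
transfer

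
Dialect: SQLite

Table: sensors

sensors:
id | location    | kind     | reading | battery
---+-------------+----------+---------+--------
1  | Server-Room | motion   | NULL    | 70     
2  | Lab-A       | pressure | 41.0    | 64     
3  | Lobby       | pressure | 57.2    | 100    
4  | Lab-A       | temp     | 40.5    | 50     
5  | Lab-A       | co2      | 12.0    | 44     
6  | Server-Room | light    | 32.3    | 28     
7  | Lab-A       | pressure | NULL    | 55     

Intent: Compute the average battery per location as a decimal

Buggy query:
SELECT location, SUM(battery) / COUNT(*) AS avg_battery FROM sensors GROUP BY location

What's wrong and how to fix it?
Bug: SUM(battery) and COUNT(*) are both integers; the division truncates the fractional part

Fix: Multiply by 1.0 (or CAST to REAL) to force floating-point division

Corrected query:
SELECT location, SUM(battery) * 1.0 / COUNT(*) AS avg_battery FROM sensors GROUP BY location

Result:
location    | avg_battery
------------+------------
Lab-A       | 53.25      
Lobby       | 100        
Server-Room | 49         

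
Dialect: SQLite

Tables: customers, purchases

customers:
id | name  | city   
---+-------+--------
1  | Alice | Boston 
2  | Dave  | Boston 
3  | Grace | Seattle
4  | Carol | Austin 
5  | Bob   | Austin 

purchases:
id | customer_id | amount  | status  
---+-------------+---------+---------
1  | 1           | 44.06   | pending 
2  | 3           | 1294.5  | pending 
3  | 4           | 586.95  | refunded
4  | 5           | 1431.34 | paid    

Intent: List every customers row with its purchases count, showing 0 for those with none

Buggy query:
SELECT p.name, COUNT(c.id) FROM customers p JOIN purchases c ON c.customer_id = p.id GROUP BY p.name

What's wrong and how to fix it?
Bug: INNER JOIN drops customers rows that have no matching purchases rows

Fix: Switch to LEFT JOIN to retain unmatched parent rows

Corrected query:
SELECT p.name, COUNT(c.id) FROM customers p LEFT JOIN purchases c ON c.customer_id = p.id GROUP BY p.name

Result:
name  | COUNT(c.id)
------+------------
Alice | 1          
Bob   | 1          
Carol | 1          
Dave  | 0          
Grace | 1          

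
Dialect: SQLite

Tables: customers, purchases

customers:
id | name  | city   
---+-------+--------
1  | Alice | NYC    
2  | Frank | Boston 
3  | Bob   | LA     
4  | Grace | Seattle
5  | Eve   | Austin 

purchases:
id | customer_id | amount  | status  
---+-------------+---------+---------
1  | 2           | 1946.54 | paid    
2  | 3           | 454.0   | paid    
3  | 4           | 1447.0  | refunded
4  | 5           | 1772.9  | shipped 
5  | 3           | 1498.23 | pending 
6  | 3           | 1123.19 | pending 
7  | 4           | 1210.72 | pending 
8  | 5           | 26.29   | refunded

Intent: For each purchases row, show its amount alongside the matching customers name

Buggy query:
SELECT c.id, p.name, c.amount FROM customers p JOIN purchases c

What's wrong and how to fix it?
Bug: JOIN with no ON clause produces a cartesian product; every purchases row pairs with every customers row

Fix: Specify the join condition linking the foreign key to the parent id

Corrected query:
SELECT c.id, p.name, c.amount FROM customers p JOIN purchases c ON c.customer_id = p.id

Result:
id | name  | amount 
---+-------+--------
1  | Frank | 1946.54
2  | Bob   | 454    
3  | Grace | 1447   
4  | Eve   | 1772.9 
5  | Bob   | 1498.23
6  | Bob   | 1123.19
7  | Grace | 1210.72
8  | Eve   | 26.29  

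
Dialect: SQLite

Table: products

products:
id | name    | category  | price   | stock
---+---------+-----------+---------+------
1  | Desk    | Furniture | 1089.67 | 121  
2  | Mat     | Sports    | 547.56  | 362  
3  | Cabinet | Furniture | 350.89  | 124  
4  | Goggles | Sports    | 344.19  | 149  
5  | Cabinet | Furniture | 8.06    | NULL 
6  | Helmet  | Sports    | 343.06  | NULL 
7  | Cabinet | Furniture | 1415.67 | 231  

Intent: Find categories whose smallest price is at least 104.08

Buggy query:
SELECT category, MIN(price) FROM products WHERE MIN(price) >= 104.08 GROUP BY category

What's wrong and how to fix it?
Bug: Aggregates like MIN are computed per group after WHERE runs

Fix: Use HAVING for the per-group MIN condition

Corrected query:
SELECT category, MIN(price) FROM products GROUP BY category HAVING MIN(price) >= 104.08

Result:
category | MIN(price)
---------+-----------
Sports   | 343.06    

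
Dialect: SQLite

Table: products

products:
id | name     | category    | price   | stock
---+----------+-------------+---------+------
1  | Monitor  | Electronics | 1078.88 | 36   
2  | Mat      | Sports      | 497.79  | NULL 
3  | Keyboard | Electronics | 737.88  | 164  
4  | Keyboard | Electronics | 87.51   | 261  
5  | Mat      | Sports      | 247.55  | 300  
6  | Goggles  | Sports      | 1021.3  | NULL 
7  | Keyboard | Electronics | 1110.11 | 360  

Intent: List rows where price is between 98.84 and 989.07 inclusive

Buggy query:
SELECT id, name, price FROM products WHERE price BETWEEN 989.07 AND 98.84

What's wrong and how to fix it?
Bug: The bounds are reversed; BETWEEN a AND b requires a <= b to match anything

Fix: Write BETWEEN 98.84 AND 989.07

Corrected query:
SELECT id, name, price FROM products WHERE price BETWEEN 98.84 AND 989.07

Result:
id | name     | price 
---+----------+-------
2  | Mat      | 497.79
3  | Keyboard | 737.88
5  | Mat      | 247.55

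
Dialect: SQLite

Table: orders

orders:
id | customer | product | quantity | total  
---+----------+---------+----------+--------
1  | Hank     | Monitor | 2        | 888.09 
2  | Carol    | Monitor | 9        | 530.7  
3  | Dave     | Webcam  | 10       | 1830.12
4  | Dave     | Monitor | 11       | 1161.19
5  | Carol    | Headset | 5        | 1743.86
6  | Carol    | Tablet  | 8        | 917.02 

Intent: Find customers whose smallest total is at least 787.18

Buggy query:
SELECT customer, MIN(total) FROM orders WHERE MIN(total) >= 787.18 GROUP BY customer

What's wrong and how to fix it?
Bug: MIN() in WHERE is a misuse of aggregate

Fix: Use HAVING for the per-group MIN condition

Corrected query:
SELECT customer, MIN(total) FROM orders GROUP BY customer HAVING MIN(total) >= 787.18

Result:
customer | MIN(total)
---------+-----------
Dave     | 1161.19   
Hank     | 888.09    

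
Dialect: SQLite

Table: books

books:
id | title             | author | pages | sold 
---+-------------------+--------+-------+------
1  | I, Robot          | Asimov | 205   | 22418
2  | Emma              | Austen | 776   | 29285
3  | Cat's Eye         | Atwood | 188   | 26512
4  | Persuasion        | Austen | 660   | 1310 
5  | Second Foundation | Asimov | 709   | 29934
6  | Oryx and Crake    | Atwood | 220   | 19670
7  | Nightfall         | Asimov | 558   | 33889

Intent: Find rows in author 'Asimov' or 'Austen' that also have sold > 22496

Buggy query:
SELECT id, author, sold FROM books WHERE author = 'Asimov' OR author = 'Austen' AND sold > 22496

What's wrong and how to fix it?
Bug: AND binds tighter than OR, so this parses as author = 'Asimov' OR (author = 'Austen' AND sold > 22496)

Fix: Group the OR with parentheses (or use IN), then AND the threshold

Corrected query:
SELECT id, author, sold FROM books WHERE (author = 'Asimov' OR author = 'Austen') AND sold > 22496

Result:
id | author | sold 
---+--------+------
2  | Austen | 29285
5  | Asimov | 29934
7  | Asimov | 33889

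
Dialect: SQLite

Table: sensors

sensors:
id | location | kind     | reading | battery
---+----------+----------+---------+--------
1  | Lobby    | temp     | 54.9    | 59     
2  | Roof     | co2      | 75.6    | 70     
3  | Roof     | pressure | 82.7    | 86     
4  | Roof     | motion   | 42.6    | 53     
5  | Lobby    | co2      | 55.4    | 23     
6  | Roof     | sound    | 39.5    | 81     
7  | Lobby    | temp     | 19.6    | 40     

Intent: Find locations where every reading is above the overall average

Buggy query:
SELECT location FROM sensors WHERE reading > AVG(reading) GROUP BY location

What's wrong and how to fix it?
Bug: WHERE evaluates per row before aggregation, so AVG() is unavailable

Fix: Use a subquery for AVG and a HAVING MIN(...) filter so the condition holds for every row in the group

Corrected query:
SELECT location FROM sensors GROUP BY location HAVING MIN(reading) > (SELECT AVG(reading) FROM sensors)

Result:
(no rows)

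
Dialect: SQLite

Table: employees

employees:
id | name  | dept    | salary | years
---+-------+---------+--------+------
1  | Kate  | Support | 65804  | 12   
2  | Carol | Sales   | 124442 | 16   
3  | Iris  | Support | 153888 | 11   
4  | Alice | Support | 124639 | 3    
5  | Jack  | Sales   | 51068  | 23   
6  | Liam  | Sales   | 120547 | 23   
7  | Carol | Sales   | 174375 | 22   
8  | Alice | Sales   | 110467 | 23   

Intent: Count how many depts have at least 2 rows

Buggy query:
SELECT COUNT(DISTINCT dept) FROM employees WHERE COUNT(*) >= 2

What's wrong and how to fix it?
Bug: WHERE filters individual rows, not groups, so a group-level COUNT is invalid there

Fix: Use a subquery that GROUPs and filters with HAVING, then count its rows

Corrected query:
SELECT COUNT(*) FROM (SELECT dept FROM employees GROUP BY dept HAVING COUNT(*) >= 2)

Result:
COUNT(*)
--------
2       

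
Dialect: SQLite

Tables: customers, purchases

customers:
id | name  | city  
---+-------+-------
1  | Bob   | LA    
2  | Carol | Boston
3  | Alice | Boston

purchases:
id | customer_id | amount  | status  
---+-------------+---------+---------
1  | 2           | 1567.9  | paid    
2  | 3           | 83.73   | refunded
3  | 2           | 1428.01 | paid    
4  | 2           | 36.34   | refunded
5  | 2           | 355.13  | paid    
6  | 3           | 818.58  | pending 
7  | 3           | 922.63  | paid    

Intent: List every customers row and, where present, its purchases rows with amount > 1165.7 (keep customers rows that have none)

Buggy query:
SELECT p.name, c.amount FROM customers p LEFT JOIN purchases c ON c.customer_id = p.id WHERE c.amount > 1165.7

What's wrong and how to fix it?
Bug: A WHERE condition on the right-hand table after LEFT JOIN drops unmatched parents

Fix: Put 'c.amount > 1165.7' in the JOIN's ON clause instead of WHERE

Corrected query:
SELECT p.name, c.amount FROM customers p LEFT JOIN purchases c ON c.customer_id = p.id AND c.amount > 1165.7

Result:
name  | amount 
------+--------
Bob   | NULL   
Carol | 1428.01
Carol | 1567.9 
Alice | NULL   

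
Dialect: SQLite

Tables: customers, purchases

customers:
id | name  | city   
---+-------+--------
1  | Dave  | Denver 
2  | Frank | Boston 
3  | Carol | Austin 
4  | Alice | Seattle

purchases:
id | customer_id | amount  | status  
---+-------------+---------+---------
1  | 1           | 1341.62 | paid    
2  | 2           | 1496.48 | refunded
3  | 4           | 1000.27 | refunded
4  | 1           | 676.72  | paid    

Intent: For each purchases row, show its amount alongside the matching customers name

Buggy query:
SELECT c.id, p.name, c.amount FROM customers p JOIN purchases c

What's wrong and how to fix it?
Bug: Missing join condition: each purchases row is matched to all customers rows instead of just its own

Fix: Specify the join condition linking the foreign key to the parent id

Corrected query:
SELECT c.id, p.name, c.amount FROM customers p JOIN purchases c ON c.customer_id = p.id

Result:
id | name  | amount 
---+-------+--------
1  | Dave  | 1341.62
2  | Frank | 1496.48
3  | Alice | 1000.27
4  | Dave  | 676.72 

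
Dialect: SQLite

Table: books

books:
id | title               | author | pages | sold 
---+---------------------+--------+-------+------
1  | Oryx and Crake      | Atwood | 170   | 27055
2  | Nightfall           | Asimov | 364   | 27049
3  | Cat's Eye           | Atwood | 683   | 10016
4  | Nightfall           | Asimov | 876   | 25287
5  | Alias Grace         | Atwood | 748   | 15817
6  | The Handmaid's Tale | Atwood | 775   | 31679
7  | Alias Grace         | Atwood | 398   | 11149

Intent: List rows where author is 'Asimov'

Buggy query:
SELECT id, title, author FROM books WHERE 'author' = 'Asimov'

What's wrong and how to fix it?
Bug: Single quotes denote string literals in SQL; the column name is being compared as a constant string

Fix: Reference the column as author without single quotes

Corrected query:
SELECT id, title, author FROM books WHERE author = 'Asimov'

Result:
id | title     | author
---+-----------+-------
2  | Nightfall | Asimov
4  | Nightfall | Asimov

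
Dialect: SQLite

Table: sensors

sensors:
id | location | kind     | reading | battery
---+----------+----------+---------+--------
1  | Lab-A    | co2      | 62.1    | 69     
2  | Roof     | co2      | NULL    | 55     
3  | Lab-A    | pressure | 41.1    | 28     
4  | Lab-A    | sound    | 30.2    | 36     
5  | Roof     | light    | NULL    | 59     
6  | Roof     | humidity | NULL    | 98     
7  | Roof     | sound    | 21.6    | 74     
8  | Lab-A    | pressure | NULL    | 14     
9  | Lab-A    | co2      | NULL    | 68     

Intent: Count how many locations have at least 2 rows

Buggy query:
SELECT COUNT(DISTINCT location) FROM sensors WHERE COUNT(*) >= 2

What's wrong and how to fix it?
Bug: COUNT(*) cannot appear in WHERE; the per-group count doesn't exist yet

Fix: Use a subquery that GROUPs and filters with HAVING, then count its rows

Corrected query:
SELECT COUNT(*) FROM (SELECT location FROM sensors GROUP BY location HAVING COUNT(*) >= 2)

Result:
COUNT(*)
--------
2       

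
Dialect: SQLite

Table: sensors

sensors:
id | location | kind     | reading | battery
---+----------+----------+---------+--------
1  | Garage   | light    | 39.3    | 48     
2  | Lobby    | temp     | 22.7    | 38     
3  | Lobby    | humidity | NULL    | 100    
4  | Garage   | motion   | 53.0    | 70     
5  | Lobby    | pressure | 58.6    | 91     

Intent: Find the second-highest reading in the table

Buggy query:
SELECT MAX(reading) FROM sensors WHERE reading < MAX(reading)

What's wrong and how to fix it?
Bug: MAX(reading) on the right of the comparison is an aggregate-in-WHERE error

Fix: Put the inner MAX in a scalar subquery

Corrected query:
SELECT MAX(reading) FROM sensors WHERE reading < (SELECT MAX(reading) FROM sensors)

Result:
MAX(reading)
------------
53          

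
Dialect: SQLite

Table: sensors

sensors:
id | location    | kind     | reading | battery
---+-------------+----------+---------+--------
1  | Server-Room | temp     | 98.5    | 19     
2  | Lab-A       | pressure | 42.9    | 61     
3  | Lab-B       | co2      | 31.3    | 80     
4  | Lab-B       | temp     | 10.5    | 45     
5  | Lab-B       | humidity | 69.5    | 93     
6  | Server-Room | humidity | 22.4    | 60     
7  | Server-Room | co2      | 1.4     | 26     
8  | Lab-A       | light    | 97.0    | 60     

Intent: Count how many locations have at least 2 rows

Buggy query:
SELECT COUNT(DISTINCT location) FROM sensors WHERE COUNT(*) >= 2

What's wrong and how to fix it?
Bug: WHERE filters individual rows, not groups, so a group-level COUNT is invalid there

Fix: Group first with HAVING COUNT(*) >= 2, then COUNT the resulting groups

Corrected query:
SELECT COUNT(*) FROM (SELECT location FROM sensors GROUP BY location HAVING COUNT(*) >= 2)

Result:
COUNT(*)
--------
3       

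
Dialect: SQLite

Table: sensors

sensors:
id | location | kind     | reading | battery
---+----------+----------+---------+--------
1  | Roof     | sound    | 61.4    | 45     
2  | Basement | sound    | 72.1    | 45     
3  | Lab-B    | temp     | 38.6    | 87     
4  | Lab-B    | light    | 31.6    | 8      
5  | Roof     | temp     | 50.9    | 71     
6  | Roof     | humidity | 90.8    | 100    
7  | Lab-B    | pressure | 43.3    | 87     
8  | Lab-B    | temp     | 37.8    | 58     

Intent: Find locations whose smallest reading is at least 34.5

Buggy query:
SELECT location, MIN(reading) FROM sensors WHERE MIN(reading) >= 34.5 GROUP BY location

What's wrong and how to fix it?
Bug: MIN() in WHERE is a misuse of aggregate

Fix: Use HAVING for the per-group MIN condition

Corrected query:
SELECT location, MIN(reading) FROM sensors GROUP BY location HAVING MIN(reading) >= 34.5

Result:
location | MIN(reading)
---------+-------------
Basement | 72.1        
Roof     | 50.9        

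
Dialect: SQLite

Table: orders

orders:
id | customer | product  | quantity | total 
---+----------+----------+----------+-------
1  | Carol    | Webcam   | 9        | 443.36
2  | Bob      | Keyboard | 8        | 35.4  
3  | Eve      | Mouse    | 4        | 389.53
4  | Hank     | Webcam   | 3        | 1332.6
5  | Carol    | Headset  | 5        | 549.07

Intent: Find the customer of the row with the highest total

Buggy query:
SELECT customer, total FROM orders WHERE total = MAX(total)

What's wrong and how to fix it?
Bug: MAX(total) is an aggregate and cannot be used directly in WHERE

Fix: Use a subquery: WHERE total = (SELECT MAX(total) FROM orders)

Corrected query:
SELECT customer, total FROM orders WHERE total = (SELECT MAX(total) FROM orders)

Result:
customer | total 
---------+-------
Hank     | 1332.6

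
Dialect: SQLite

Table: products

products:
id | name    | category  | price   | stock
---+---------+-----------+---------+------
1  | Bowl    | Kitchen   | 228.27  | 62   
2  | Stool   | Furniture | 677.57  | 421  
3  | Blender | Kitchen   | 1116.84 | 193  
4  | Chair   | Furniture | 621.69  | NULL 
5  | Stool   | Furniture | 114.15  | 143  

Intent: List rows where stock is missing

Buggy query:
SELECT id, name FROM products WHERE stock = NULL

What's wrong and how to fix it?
Bug: '= NULL' is always unknown in SQL three-valued logic, so no rows match

Fix: Use IS NULL to test for NULL

Corrected query:
SELECT id, name FROM products WHERE stock IS NULL

Result:
id | name 
---+------
4  | Chair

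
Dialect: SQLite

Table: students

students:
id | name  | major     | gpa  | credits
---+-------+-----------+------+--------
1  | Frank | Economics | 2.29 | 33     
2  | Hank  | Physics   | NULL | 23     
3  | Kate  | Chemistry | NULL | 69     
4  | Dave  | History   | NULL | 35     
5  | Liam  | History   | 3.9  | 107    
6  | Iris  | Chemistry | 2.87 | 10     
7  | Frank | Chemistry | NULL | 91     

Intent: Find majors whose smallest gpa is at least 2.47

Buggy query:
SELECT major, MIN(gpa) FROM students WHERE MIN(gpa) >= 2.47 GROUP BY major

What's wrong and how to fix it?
Bug: Aggregates like MIN are computed per group after WHERE runs

Fix: Replace WHERE with HAVING after the GROUP BY

Corrected query:
SELECT major, MIN(gpa) FROM students GROUP BY major HAVING MIN(gpa) >= 2.47

Result:
major     | MIN(gpa)
----------+---------
Chemistry | 2.87    
History   | 3.9     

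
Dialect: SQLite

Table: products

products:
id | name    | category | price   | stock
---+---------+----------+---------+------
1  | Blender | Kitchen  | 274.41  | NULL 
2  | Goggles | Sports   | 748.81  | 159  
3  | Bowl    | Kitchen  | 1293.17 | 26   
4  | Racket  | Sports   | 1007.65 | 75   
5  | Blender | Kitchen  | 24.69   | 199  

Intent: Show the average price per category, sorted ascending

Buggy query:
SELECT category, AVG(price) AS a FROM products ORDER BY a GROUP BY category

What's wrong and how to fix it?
Bug: GROUP BY must precede ORDER BY

Fix: Move ORDER BY to the end, after GROUP BY

Corrected query:
SELECT category, AVG(price) AS a FROM products GROUP BY category ORDER BY a

Result:
category | a         
---------+-----------
Kitchen  | 530.756667
Sports   | 878.23    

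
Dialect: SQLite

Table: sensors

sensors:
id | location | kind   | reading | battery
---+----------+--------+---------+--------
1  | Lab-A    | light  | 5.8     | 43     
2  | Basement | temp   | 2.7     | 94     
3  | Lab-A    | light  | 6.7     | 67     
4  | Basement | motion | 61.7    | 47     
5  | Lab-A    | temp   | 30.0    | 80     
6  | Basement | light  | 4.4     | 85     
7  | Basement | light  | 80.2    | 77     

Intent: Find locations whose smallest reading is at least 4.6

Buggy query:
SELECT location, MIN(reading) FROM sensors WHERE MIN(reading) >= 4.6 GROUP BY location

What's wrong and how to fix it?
Bug: MIN() in WHERE is a misuse of aggregate

Fix: Replace WHERE with HAVING after the GROUP BY

Corrected query:
SELECT location, MIN(reading) FROM sensors GROUP BY location HAVING MIN(reading) >= 4.6

Result:
location | MIN(reading)
---------+-------------
Lab-A    | 5.8         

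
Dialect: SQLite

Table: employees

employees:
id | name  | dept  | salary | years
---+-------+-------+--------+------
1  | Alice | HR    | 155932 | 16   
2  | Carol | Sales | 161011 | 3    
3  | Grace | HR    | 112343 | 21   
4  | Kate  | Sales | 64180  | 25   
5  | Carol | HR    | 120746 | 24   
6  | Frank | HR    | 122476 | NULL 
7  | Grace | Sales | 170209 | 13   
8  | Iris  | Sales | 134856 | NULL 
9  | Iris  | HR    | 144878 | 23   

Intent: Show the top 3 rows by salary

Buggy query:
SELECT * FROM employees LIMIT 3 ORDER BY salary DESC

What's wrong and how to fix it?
Bug: ORDER BY cannot follow LIMIT; LIMIT is the final clause

Fix: Swap the clauses: ORDER BY first, then LIMIT

Corrected query:
SELECT * FROM employees ORDER BY salary DESC LIMIT 3

Result:
id | name  | dept  | salary | years
---+-------+-------+--------+------
7  | Grace | Sales | 170209 | 13   
2  | Carol | Sales | 161011 | 3    
1  | Alice | HR    | 155932 | 16   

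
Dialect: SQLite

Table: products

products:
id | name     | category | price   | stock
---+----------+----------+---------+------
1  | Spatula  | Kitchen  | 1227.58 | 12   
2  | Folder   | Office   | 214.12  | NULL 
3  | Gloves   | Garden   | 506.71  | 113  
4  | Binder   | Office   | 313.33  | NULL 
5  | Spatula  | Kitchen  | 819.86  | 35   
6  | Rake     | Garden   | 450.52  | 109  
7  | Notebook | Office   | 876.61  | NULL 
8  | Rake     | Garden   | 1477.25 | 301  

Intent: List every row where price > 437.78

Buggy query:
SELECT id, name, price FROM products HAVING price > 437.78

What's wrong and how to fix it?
Bug: This is a non-aggregate query (no GROUP BY, no aggregates), so in SQLite the HAVING clause is invalid here; a row-level condition belongs in WHERE

Fix: Use WHERE for row-level filtering

Corrected query:
SELECT id, name, price FROM products WHERE price > 437.78

Result:
id | name     | price  
---+----------+--------
1  | Spatula  | 1227.58
3  | Gloves   | 506.71 
5  | Spatula  | 819.86 
6  | Rake     | 450.52 
7  | Notebook | 876.61 
8  | Rake     | 1477.25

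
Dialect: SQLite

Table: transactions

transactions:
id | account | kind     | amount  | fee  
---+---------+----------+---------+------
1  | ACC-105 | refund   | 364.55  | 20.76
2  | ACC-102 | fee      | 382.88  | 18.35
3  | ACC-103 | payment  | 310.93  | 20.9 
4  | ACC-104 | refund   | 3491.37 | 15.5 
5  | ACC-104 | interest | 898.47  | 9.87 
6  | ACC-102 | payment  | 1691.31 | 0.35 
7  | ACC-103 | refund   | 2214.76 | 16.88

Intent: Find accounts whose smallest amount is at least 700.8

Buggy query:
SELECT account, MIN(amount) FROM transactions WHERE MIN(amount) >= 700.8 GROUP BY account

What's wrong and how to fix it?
Bug: Aggregates like MIN are computed per group after WHERE runs

Fix: Replace WHERE with HAVING after the GROUP BY

Corrected query:
SELECT account, MIN(amount) FROM transactions GROUP BY account HAVING MIN(amount) >= 700.8

Result:
account | MIN(amount)
--------+------------
ACC-104 | 898.47     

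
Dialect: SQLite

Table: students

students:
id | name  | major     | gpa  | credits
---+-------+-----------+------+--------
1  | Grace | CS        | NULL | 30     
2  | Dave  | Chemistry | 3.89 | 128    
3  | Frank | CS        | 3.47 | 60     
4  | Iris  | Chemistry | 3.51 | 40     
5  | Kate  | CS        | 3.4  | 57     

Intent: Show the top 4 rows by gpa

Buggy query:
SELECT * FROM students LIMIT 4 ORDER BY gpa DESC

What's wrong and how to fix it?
Bug: ORDER BY cannot follow LIMIT; LIMIT is the final clause

Fix: Sort with ORDER BY, then apply LIMIT

Corrected query:
SELECT * FROM students ORDER BY gpa DESC LIMIT 4

Result:
id | name  | major     | gpa  | credits
---+-------+-----------+------+--------
2  | Dave  | Chemistry | 3.89 | 128    
4  | Iris  | Chemistry | 3.51 | 40     
3  | Frank | CS        | 3.47 | 60     
5  | Kate  | CS        | 3.4  | 57     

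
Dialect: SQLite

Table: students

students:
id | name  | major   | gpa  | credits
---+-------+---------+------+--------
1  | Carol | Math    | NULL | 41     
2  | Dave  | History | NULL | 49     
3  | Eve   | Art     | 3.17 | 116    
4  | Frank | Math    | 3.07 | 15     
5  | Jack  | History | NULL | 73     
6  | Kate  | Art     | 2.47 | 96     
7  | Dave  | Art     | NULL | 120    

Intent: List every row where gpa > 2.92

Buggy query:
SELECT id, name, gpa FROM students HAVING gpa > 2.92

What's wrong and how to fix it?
Bug: This is a non-aggregate query (no GROUP BY, no aggregates), so in SQLite the HAVING clause is invalid here; a row-level condition belongs in WHERE

Fix: Replace HAVING with WHERE since the condition applies to individual rows

Corrected query:
SELECT id, name, gpa FROM students WHERE gpa > 2.92

Result:
id | name  | gpa 
---+-------+-----
3  | Eve   | 3.17
4  | Frank | 3.07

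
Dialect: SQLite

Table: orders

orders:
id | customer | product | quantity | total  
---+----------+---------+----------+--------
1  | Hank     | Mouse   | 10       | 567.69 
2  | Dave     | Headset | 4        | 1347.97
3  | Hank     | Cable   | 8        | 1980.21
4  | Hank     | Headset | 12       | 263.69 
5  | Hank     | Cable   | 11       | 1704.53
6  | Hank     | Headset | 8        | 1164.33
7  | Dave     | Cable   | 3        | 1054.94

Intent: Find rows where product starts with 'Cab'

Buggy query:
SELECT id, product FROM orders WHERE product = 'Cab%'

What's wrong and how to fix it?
Bug: Wildcards only work with LIKE; '=' treats '%' as a literal character

Fix: Use LIKE for wildcard pattern matching

Corrected query:
SELECT id, product FROM orders WHERE product LIKE 'Cab%'

Result:
id | product
---+--------
3  | Cable  
5  | Cable  
7  | Cable  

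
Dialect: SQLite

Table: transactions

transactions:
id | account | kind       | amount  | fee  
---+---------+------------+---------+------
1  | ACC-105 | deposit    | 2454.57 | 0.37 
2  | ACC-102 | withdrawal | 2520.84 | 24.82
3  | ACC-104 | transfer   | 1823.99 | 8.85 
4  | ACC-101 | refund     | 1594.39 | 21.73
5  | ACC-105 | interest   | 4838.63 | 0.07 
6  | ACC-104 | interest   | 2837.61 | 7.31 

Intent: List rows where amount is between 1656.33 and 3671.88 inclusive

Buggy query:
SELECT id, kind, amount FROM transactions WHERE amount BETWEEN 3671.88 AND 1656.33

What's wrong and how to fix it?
Bug: BETWEEN expects the lower bound first; with 3671.88 AND 1656.33 the range is empty

Fix: Write BETWEEN 1656.33 AND 3671.88

Corrected query:
SELECT id, kind, amount FROM transactions WHERE amount BETWEEN 1656.33 AND 3671.88

Result:
id | kind       | amount 
---+------------+--------
1  | deposit    | 2454.57
2  | withdrawal | 2520.84
3  | transfer   | 1823.99
6  | interest   | 2837.61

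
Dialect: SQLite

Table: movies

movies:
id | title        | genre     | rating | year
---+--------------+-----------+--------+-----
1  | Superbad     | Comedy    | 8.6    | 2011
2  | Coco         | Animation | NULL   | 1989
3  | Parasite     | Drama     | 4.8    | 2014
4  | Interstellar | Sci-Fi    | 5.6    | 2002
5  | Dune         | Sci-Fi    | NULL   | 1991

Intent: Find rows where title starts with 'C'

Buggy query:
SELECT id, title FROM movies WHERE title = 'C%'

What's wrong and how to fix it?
Bug: Wildcards only work with LIKE; '=' treats '%' as a literal character

Fix: Replace '=' with LIKE so 'C%' is treated as a pattern

Corrected query:
SELECT id, title FROM movies WHERE title LIKE 'C%'

Result:
id | title
---+------
2  | Coco 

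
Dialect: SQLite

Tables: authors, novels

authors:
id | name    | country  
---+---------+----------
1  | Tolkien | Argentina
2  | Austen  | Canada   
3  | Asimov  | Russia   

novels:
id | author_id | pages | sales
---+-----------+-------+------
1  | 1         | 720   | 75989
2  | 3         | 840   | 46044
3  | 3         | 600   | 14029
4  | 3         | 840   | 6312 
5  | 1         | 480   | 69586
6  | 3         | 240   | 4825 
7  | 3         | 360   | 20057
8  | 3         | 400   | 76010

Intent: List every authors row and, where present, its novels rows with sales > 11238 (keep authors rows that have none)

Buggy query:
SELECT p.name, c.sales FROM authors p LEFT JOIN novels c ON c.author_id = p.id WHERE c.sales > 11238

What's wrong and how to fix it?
Bug: Filtering c.sales in WHERE discards the NULL rows produced by LEFT JOIN, turning it into an inner join

Fix: Put 'c.sales > 11238' in the JOIN's ON clause instead of WHERE

Corrected query:
SELECT p.name, c.sales FROM authors p LEFT JOIN novels c ON c.author_id = p.id AND c.sales > 11238

Result:
name    | sales
--------+------
Tolkien | 69586
Tolkien | 75989
Austen  | NULL 
Asimov  | 14029
Asimov  | 20057
Asimov  | 46044
Asimov  | 76010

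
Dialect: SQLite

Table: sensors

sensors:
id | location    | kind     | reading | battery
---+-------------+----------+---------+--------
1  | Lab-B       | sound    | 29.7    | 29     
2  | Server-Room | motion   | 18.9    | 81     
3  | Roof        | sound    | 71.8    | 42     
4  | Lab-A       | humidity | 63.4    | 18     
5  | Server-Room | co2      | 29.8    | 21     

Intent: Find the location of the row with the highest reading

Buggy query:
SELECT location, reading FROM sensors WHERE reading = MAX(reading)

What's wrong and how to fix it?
Bug: WHERE is evaluated per row; an aggregate over the whole table isn't defined there

Fix: Wrap MAX in a scalar subquery so WHERE compares against a single value

Corrected query:
SELECT location, reading FROM sensors WHERE reading = (SELECT MAX(reading) FROM sensors)

Result:
location | reading
---------+--------
Roof     | 71.8   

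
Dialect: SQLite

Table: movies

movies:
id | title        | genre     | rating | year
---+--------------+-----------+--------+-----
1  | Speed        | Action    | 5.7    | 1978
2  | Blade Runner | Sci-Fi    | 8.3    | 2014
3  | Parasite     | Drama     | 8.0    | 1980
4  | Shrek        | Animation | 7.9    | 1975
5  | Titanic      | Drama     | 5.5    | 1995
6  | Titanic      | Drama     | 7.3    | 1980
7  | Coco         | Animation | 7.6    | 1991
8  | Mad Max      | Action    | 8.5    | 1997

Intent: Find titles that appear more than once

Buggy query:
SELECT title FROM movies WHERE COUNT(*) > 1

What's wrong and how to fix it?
Bug: WHERE can't reference COUNT(*); aggregates are computed after WHERE

Fix: GROUP BY title, then filter groups with HAVING COUNT(*) > 1

Corrected query:
SELECT title FROM movies GROUP BY title HAVING COUNT(*) > 1

Result:
title  
-------
Titanic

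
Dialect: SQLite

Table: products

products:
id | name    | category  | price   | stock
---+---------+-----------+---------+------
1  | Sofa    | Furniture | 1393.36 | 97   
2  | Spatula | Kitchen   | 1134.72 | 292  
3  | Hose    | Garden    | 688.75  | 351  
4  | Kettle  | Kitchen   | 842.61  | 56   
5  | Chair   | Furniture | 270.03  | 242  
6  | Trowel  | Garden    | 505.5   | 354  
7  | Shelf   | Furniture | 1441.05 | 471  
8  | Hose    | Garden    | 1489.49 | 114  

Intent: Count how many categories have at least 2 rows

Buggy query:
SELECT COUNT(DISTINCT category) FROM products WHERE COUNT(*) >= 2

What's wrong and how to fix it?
Bug: COUNT(*) cannot appear in WHERE; the per-group count doesn't exist yet

Fix: Use a subquery that GROUPs and filters with HAVING, then count its rows

Corrected query:
SELECT COUNT(*) FROM (SELECT category FROM products GROUP BY category HAVING COUNT(*) >= 2)

Result:
COUNT(*)
--------
3       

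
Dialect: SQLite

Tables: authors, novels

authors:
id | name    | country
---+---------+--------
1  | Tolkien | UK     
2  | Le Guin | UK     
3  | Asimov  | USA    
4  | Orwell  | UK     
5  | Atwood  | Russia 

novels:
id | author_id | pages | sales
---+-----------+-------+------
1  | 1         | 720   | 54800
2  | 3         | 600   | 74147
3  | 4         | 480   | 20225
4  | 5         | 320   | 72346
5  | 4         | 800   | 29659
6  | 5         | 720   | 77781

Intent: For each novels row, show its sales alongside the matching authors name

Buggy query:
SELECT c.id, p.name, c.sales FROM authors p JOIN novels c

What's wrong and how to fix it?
Bug: JOIN with no ON clause produces a cartesian product; every novels row pairs with every authors row

Fix: Add ON c.author_id = p.id to the JOIN

Corrected query:
SELECT c.id, p.name, c.sales FROM authors p JOIN novels c ON c.author_id = p.id

Result:
id | name    | sales
---+---------+------
1  | Tolkien | 54800
2  | Asimov  | 74147
3  | Orwell  | 20225
4  | Atwood  | 72346
5  | Orwell  | 29659
6  | Atwood  | 77781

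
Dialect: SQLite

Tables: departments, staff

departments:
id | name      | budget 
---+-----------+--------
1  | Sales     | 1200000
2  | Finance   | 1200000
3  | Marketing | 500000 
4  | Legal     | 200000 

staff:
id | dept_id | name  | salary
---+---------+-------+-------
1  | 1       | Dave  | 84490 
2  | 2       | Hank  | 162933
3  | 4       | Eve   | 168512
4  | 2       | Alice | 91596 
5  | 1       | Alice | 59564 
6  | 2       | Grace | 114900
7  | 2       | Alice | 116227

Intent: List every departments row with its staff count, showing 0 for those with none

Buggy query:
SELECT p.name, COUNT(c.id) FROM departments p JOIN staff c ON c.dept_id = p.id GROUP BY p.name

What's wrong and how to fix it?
Bug: An inner join excludes parents with zero children

Fix: Switch to LEFT JOIN to retain unmatched parent rows

Corrected query:
SELECT p.name, COUNT(c.id) FROM departments p LEFT JOIN staff c ON c.dept_id = p.id GROUP BY p.name

Result:
name      | COUNT(c.id)
----------+------------
Finance   | 4          
Legal     | 1          
Marketing | 0          
Sales     | 2          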